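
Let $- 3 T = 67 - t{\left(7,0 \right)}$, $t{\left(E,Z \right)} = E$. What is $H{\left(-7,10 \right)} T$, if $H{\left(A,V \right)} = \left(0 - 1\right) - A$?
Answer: $-120$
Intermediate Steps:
$H{\left(A,V \right)} = -1 - A$
$T = -20$ ($T = - \frac{67 - 7}{3} = \left(- \frac{1}{3}\right) 60 = -20$)
$H{\left(-7,10 \right)} T = \left(-1 - -7\right) \left(-20\right) = \left(-1 + 7\right) \left(-20\right) = 6 \left(-20\right) = -120$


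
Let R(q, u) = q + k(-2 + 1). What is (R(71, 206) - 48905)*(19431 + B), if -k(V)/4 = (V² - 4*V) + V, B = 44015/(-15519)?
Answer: -14728552174900/15519 ≈ -9.4907e+8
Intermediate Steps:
B = -44015/15519 (B = 44015*(-1/15519) = -44015/15519 ≈ -2.8362)
k(V) = -4*V² + 12*V (k(V) = -4*((V² - 4*V) + V) = -4*(V² - 3*V) = -4*V² + 12*V)
R(q, u) = -16 + q (R(q, u) = q + 4*(-2 + 1)*(3 - (-2 + 1)) = q + 4*(-1)*(3 - 1*(-1)) = q + 4*(-1)*(3 + 1) = q + 4*(-1)*4 = q - 16 = -16 + q)
(R(71, 206) - 48905)*(19431 + B) = ((-16 + 71) - 48905)*(19431 - 44015/15519) = (55 - 48905)*(301505674/15519) = -48850*301505674/15519 = -14728552174900/15519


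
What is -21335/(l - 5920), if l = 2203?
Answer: 21335/3717 ≈ 5.7398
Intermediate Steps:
-21335/(l - 5920) = -21335/(2203 - 5920) = -21335/(-3717) = -21335*(-1/3717) = 21335/3717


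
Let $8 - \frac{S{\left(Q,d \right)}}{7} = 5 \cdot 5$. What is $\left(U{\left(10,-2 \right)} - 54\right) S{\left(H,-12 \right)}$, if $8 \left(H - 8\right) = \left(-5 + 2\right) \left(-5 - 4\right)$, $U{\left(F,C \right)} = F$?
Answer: $5236$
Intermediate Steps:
$H = \frac{91}{8}$ ($H = 8 + \frac{\left(-5 + 2\right) \left(-5 - 4\right)}{8} = 8 + \frac{\left(-3\right) \left(-9\right)}{8} = 8 + \frac{1}{8} \cdot 27 = 8 + \frac{27}{8} = \frac{91}{8} \approx 11.375$)
$S{\left(Q,d \right)} = -119$ ($S{\left(Q,d \right)} = 56 - 7 \cdot 5 \cdot 5 = 56 - 175 = -119$)
$\left(U{\left(10,-2 \right)} - 54\right) S{\left(H,-12 \right)} = \left(10 - 54\right) \left(-119\right) = \left(-44\right) \left(-119\right) = 5236$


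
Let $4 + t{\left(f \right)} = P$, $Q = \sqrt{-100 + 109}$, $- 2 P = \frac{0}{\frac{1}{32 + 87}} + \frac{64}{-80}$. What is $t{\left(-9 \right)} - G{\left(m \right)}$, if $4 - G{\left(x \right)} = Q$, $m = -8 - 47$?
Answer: $- \frac{23}{5} \approx -4.6$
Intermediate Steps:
$m = -55$ ($m = -8 - 47 = -55$)
$P = \frac{2}{5}$ ($P = - \frac{\frac{0}{\frac{1}{32 + 87}} + \frac{64}{-80}}{2} = - \frac{\frac{0}{\frac{1}{119}} + 64 \left(- \frac{1}{80}\right)}{2} = - \frac{0 \frac{1}{\frac{1}{119}} - \frac{4}{5}}{2} = - \frac{0 \cdot 119 - \frac{4}{5}}{2} = - \frac{0 - \frac{4}{5}}{2} = \left(- \frac{1}{2}\right) \left(- \frac{4}{5}\right) = \frac{2}{5} \approx 0.4$)
$Q = 3$ ($Q = \sqrt{9} = 3$)
$G{\left(x \right)} = 1$ ($G{\left(x \right)} = 4 - 3 = 1$)
$t{\left(f \right)} = - \frac{18}{5}$ ($t{\left(f \right)} = -4 + \frac{2}{5} = - \frac{18}{5}$)
$t{\left(-9 \right)} - G{\left(m \right)} = - \frac{18}{5} - 1 = - \frac{23}{5}$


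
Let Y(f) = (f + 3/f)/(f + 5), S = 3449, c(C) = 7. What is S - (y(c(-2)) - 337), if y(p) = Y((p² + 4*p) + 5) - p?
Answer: 27052535/7134 ≈ 3792.1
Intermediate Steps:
Y(f) = (f + 3/f)/(5 + f)
y(p) = -p + (3 + (5 + p² + 4*p)²)/((5 + p² + 4*p)*(10 + p² + 4*p)) (y(p) = (3 + ((p² + 4*p) + 5)²)/(((p² + 4*p) + 5)*(5 + ((p² + 4*p) + 5))) - p = (3 + (5 + p² + 4*p)²)/((5 + p² + 4*p)*(5 + (5 + p² + 4*p))) - p = (3 + (5 + p² + 4*p)²)/((5 + p² + 4*p)*(10 + p² + 4*p)) - p = -p + (3 + (5 + p² + 4*p)²)/((5 + p² + 4*p)*(10 + p² + 4*p)))
S - (y(c(-2)) - 337) = 3449 - ((28 - 1*7⁵ - 34*7² - 23*7³ - 10*7 - 7*7⁴)/(50 + 7⁴ + 8*7³ + 31*7² + 60*7) - 337) = 3449 - ((28 - 1*16807 - 34*49 - 23*343 - 70 - 7*2401)/(50 + 2401 + 8*343 + 31*49 + 420) - 337) = 3449 - ((28 - 16807 - 1666 - 7889 - 70 - 16807)/(50 + 2401 + 2744 + 1519 + 420) - 337) = 3449 - (-43211/7134 - 337) = 3449 - 1*(-2447369/7134) = 3449 + 2447369/7134 = 27052535/7134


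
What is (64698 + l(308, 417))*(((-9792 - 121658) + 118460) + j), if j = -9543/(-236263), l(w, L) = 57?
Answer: -198736127282385/236263 ≈ -8.4116e+8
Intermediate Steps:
j = 9543/236263 (j = -9543*(-1/236263) = 9543/236263 ≈ 0.040391)
(64698 + l(308, 417))*(((-9792 - 121658) + 118460) + j) = (64698 + 57)*(((-9792 - 121658) + 118460) + 9543/236263) = 64755*((-131450 + 118460) + 9543/236263) = 64755*(-12990 + 9543/236263) = 64755*(-3069046827/236263) = -198736127282385/236263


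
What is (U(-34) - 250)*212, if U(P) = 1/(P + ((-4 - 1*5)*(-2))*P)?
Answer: -17119106/323 ≈ -53000.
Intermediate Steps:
U(P) = 1/(19*P) (U(P) = 1/(P + ((-4 - 5)*(-2))*P) = 1/(P + (-9*(-2))*P) = 1/(P + 18*P) = 1/(19*P))
(U(-34) - 250)*212 = ((1/19)/(-34) - 250)*212 = ((1/19)*(-1/34) - 250)*212 = (-1/646 - 250)*212 = -161501/646*212 = -17119106/323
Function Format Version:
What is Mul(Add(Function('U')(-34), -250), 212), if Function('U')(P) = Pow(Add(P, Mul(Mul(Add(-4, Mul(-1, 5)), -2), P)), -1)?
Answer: Rational(-17119106, 323) ≈ -53000.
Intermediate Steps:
Function('U')(P) = Mul(Rational(1, 19), Pow(P, -1)) (Function('U')(P) = Pow(Add(P, Mul(Mul(Add(-4, -5), -2), P)), -1) = Pow(Add(P, Mul(Mul(-9, -2), P)), -1) = Pow(Add(P, Mul(18, P)), -1) = Pow(Mul(19, P), -1) = Mul(Rational(1, 19), Pow(P, -1)))
Mul(Add(Function('U')(-34), -250), 212) = Mul(Add(Mul(Rational(1, 19), Pow(-34, -1)), -250), 212) = Mul(Add(Mul(Rational(1, 19), Rational(-1, 34)), -250), 212) = Mul(Add(Rational(-1, 646), -250), 212) = Mul(Rational(-161501, 646), 212) = Rational(-17119106, 323)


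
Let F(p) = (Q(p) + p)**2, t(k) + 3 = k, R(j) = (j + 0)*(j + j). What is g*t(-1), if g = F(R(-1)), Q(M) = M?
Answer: -64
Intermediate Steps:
R(j) = 2*j**2 (R(j) = j*(2*j) = 2*j**2)
t(k) = -3 + k
F(p) = 4*p**2 (F(p) = (p + p)**2 = (2*p)**2 = 4*p**2)
g = 16 (g = 4*(2*(-1)**2)**2 = 4*(2*1)**2 = 4*2**2 = 4*4 = 16)
g*t(-1) = 16*(-3 - 1) = 16*(-4) = -64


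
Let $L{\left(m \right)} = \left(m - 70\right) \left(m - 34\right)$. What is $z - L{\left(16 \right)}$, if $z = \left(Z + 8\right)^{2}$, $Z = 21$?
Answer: $-131$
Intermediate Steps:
$L{\left(m \right)} = \left(-70 + m\right) \left(-34 + m\right)$
$z = 841$ ($z = \left(21 + 8\right)^{2} = 29^{2} = 841$)
$z - L{\left(16 \right)} = 841 - \left(2380 + 16^{2} - 1664\right) = 841 - \left(2380 + 256 - 1664\right) = 841 - 972 = -131$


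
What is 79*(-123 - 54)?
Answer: -13983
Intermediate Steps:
79*(-123 - 54) = 79*(-177) = -13983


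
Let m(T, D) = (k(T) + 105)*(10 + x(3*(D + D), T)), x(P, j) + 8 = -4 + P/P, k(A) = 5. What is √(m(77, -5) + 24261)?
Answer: √24151 ≈ 155.41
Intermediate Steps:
x(P, j) = -11 (x(P, j) = -8 + (-4 + P/P) = -8 + (-4 + 1) = -8 - 3 = -11)
m(T, D) = -110 (m(T, D) = (5 + 105)*(10 - 11) = 110*(-1) = -110)
√(m(77, -5) + 24261) = √(-110 + 24261) = √24151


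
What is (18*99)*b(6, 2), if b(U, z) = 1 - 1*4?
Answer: -5346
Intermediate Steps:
b(U, z) = -3 (b(U, z) = 1 - 4 = -3)
(18*99)*b(6, 2) = (18*99)*(-3) = 1782*(-3) = -5346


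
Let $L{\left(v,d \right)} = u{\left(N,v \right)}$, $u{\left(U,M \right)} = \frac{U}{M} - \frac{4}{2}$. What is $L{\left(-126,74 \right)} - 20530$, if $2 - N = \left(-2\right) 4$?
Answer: $- \frac{1293521}{63} \approx -20532.0$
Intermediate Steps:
$N = 10$ ($N = 2 - \left(-2\right) 4 = 2 - -8 = 2 + 8 = 10$)
$u{\left(U,M \right)} = -2 + \frac{U}{M}$ ($u{\left(U,M \right)} = \frac{U}{M} - 2 = -2 + \frac{U}{M}$)
$L{\left(v,d \right)} = -2 + \frac{10}{v}$
$L{\left(-126,74 \right)} - 20530 = \left(-2 + \frac{10}{-126}\right) - 20530 = \left(-2 + 10 \left(- \frac{1}{126}\right)\right) - 20530 = \left(-2 - \frac{5}{63}\right) - 20530 = - \frac{131}{63} - 20530 = - \frac{1293521}{63}$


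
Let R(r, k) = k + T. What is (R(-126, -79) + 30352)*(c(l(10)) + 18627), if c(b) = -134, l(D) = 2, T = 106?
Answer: 561798847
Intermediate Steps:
R(r, k) = 106 + k (R(r, k) = k + 106 = 106 + k)
(R(-126, -79) + 30352)*(c(l(10)) + 18627) = ((106 - 79) + 30352)*(-134 + 18627) = (27 + 30352)*18493 = 30379*18493 = 561798847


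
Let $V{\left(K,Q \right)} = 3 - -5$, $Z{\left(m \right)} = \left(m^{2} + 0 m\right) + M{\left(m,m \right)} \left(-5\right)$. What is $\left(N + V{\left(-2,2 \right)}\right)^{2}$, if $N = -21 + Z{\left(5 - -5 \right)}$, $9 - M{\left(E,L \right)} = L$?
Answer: $8464$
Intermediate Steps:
$M{\left(E,L \right)} = 9 - L$
$Z{\left(m \right)} = -45 + m^{2} + 5 m$ ($Z{\left(m \right)} = \left(m^{2} + 0 m\right) + \left(9 - m\right) \left(-5\right) = \left(m^{2} + 0\right) + \left(-45 + 5 m\right) = m^{2} + \left(-45 + 5 m\right) = -45 + m^{2} + 5 m$)
$V{\left(K,Q \right)} = 8$ ($V{\left(K,Q \right)} = 3 + 5 = 8$)
$N = 84$ ($N = -21 + \left(-45 + \left(5 - -5\right)^{2} + 5 \left(5 - -5\right)\right) = -21 + \left(-45 + \left(5 + 5\right)^{2} + 5 \left(5 + 5\right)\right) = -21 + \left(-45 + 10^{2} + 5 \cdot 10\right) = -21 + \left(-45 + 100 + 50\right) = -21 + 105 = 84$)
$\left(N + V{\left(-2,2 \right)}\right)^{2} = \left(84 + 8\right)^{2} = 92^{2} = 8464$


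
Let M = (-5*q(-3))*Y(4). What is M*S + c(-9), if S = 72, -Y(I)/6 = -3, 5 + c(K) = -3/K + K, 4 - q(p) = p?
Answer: -136121/3 ≈ -45374.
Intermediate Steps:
q(p) = 4 - p
c(K) = -5 + K - 3/K (c(K) = -5 + (-3/K + K) = -5 + (K - 3/K) = -5 + K - 3/K)
Y(I) = 18 (Y(I) = -6*(-3) = 18)
M = -630 (M = -5*(4 - 1*(-3))*18 = -5*(4 + 3)*18 = -5*7*18 = -35*18 = -630)
M*S + c(-9) = -630*72 + (-5 - 9 - 3/(-9)) = -45360 + (-5 - 9 - 3*(-⅑)) = -45360 + (-5 - 9 + ⅓) = -45360 - 41/3 = -136121/3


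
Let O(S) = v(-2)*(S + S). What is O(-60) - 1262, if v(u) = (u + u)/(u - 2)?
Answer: -1382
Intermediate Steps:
v(u) = 2*u/(-2 + u) (v(u) = (2*u)/(-2 + u) = 2*u/(-2 + u))
O(S) = 2*S (O(S) = (2*(-2)/(-2 - 2))*(S + S) = (2*(-2)/(-4))*(2*S) = (2*(-2)*(-1/4))*(2*S) = 1*(2*S) = 2*S)
O(-60) - 1262 = 2*(-60) - 1262 = -120 - 1262 = -1382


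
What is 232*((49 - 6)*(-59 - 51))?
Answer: -1097360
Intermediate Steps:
232*((49 - 6)*(-59 - 51)) = 232*(43*(-110)) = 232*(-4730) = -1097360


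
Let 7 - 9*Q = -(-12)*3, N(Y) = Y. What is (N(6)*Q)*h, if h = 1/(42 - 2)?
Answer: -29/60 ≈ -0.48333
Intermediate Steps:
Q = -29/9 (Q = 7/9 - (-4)*(-3*3)/9 = 7/9 - (-4)*(-9)/9 = 7/9 - 1/9*36 = 7/9 - 4 = -29/9 ≈ -3.2222)
h = 1/40 ≈ 0.025000
(N(6)*Q)*h = (6*(-29/9))*(1/40) = -58/3*1/40 = -29/60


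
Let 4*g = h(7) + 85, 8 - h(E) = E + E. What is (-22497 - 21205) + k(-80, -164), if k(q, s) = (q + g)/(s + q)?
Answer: -42652911/976 ≈ -43702.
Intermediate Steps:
h(E) = 8 - 2*E (h(E) = 8 - (E + E) = 8 - 2*E)
g = 79/4 (g = ((8 - 2*7) + 85)/4 = ((8 - 14) + 85)/4 = (-6 + 85)/4 = (¼)*79 = 79/4 ≈ 19.750)
k(q, s) = (79/4 + q)/(q + s) (k(q, s) = (q + 79/4)/(s + q) = (79/4 + q)/(q + s))
(-22497 - 21205) + k(-80, -164) = (-22497 - 21205) + (79/4 - 80)/(-80 - 164) = -43702 - 241/4/(-244) = -43702 - 1/244*(-241/4) = -43702 + 241/976 = -42652911/976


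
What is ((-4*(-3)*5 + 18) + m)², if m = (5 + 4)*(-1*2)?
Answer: 3600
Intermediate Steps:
m = -18 (m = 9*(-2) = -18)
((-4*(-3)*5 + 18) + m)² = ((-4*(-3)*5 + 18) - 18)² = ((12*5 + 18) - 18)² = ((60 + 18) - 18)² = (78 - 18)² = 60² = 3600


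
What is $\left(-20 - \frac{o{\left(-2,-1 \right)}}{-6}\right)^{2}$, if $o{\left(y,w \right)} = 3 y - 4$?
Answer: $\frac{4225}{9} \approx 469.44$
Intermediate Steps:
$o{\left(y,w \right)} = -4 + 3 y$
$\left(-20 - \frac{o{\left(-2,-1 \right)}}{-6}\right)^{2} = \left(-20 - \frac{-4 + 3 \left(-2\right)}{-6}\right)^{2} = \left(-20 - \left(-4 - 6\right) \left(- \frac{1}{6}\right)\right)^{2} = \left(-20 - \left(-10\right) \left(- \frac{1}{6}\right)\right)^{2} = \left(-20 - \frac{5}{3}\right)^{2} = \left(- \frac{65}{3}\right)^{2} = \frac{4225}{9}$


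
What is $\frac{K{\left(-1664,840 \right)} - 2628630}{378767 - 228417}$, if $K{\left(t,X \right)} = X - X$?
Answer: $- \frac{262863}{15035} \approx -17.483$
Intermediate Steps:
$K{\left(t,X \right)} = 0$
$\frac{K{\left(-1664,840 \right)} - 2628630}{378767 - 228417} = \frac{0 - 2628630}{378767 - 228417} = - \frac{2628630}{150350} = \left(-2628630\right) \frac{1}{150350} = - \frac{262863}{15035}$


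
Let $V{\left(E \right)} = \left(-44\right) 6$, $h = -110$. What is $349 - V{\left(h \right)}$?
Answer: $613$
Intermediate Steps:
$V{\left(E \right)} = -264$
$349 - V{\left(h \right)} = 349 - -264 = 349 + 264 = 613$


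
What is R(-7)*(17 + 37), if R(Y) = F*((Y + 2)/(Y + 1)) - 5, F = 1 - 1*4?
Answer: -405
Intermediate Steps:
F = -3 (F = 1 - 4 = -3)
R(Y) = -5 - 3*(2 + Y)/(1 + Y) (R(Y) = -3*(Y + 2)/(Y + 1) - 5 = -3*(2 + Y)/(1 + Y) - 5 = -5 - 3*(2 + Y)/(1 + Y))
R(-7)*(17 + 37) = ((-11 - 8*(-7))/(1 - 7))*(17 + 37) = ((-11 + 56)/(-6))*54 = -⅙*45*54 = -15/2*54 = -405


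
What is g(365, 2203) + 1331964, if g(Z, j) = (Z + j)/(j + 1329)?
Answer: 1176124854/883 ≈ 1.3320e+6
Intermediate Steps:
g(Z, j) = (Z + j)/(1329 + j)
g(365, 2203) + 1331964 = (365 + 2203)/(1329 + 2203) + 1331964 = 2568/3532 + 1331964 = (1/3532)*2568 + 1331964 = 642/883 + 1331964 = 1176124854/883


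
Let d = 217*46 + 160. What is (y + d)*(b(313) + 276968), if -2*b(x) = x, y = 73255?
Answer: 46170497331/2 ≈ 2.3085e+10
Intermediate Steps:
b(x) = -x/2
d = 10142 (d = 9982 + 160 = 10142)
(y + d)*(b(313) + 276968) = (73255 + 10142)*(-1/2*313 + 276968) = 83397*(-313/2 + 276968) = 83397*(553623/2) = 46170497331/2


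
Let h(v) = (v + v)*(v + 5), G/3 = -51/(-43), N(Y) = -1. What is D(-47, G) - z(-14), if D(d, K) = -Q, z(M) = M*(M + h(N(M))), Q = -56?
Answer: -252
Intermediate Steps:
G = 153/43 (G = 3*(-51/(-43)) = 3*(-51*(-1/43)) = 3*(51/43) = 153/43 ≈ 3.5581)
h(v) = 2*v*(5 + v) (h(v) = (2*v)*(5 + v) = 2*v*(5 + v))
z(M) = M*(-8 + M) (z(M) = M*(M + 2*(-1)*(5 - 1)) = M*(M + 2*(-1)*4) = M*(M - 8) = M*(-8 + M))
D(d, K) = 56 (D(d, K) = -1*(-56) = 56)
D(-47, G) - z(-14) = 56 - (-14)*(-8 - 14) = 56 - (-14)*(-22) = 56 - 1*308 = 56 - 308 = -252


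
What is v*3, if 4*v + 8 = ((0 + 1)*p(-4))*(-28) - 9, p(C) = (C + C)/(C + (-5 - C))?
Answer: -927/20 ≈ -46.350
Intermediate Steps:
p(C) = -2*C/5 (p(C) = (2*C)/(-5) = (2*C)*(-⅕) = -2*C/5)
v = -309/20 (v = -2 + (((0 + 1)*(-⅖*(-4)))*(-28) - 9)/4 = -2 + ((1*(8/5))*(-28) - 9)/4 = -2 + ((8/5)*(-28) - 9)/4 = -2 + (-224/5 - 9)/4 = -2 + (¼)*(-269/5) = -2 - 269/20 = -309/20 ≈ -15.450)
v*3 = -309/20*3 = -927/20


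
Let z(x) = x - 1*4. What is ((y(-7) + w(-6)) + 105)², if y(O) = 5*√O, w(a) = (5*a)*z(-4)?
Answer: 118850 + 3450*I*√7 ≈ 1.1885e+5 + 9127.8*I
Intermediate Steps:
z(x) = -4 + x (z(x) = x - 4 = -4 + x)
w(a) = -40*a (w(a) = (5*a)*(-4 - 4) = (5*a)*(-8) = -40*a)
((y(-7) + w(-6)) + 105)² = ((5*√(-7) - 40*(-6)) + 105)² = ((5*(I*√7) + 240) + 105)² = ((5*I*√7 + 240) + 105)² = ((240 + 5*I*√7) + 105)² = (345 + 5*I*√7)²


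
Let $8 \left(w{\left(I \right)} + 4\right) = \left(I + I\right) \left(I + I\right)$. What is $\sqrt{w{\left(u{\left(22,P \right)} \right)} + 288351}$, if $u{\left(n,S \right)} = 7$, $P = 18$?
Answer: $\frac{\sqrt{1153486}}{2} \approx 537.0$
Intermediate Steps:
$w{\left(I \right)} = -4 + \frac{I^{2}}{2}$ ($w{\left(I \right)} = -4 + \frac{\left(I + I\right) \left(I + I\right)}{8} = -4 + \frac{2 I 2 I}{8} = -4 + \frac{4 I^{2}}{8} = -4 + \frac{I^{2}}{2}$)
$\sqrt{w{\left(u{\left(22,P \right)} \right)} + 288351} = \sqrt{\left(-4 + \frac{7^{2}}{2}\right) + 288351} = \sqrt{\left(-4 + \frac{1}{2} \cdot 49\right) + 288351} = \sqrt{\left(-4 + \frac{49}{2}\right) + 288351} = \sqrt{\frac{41}{2} + 288351} = \sqrt{\frac{576743}{2}} = \frac{\sqrt{1153486}}{2}$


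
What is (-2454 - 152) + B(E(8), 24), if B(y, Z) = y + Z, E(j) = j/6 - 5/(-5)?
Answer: -7739/3 ≈ -2579.7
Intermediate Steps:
E(j) = 1 + j/6 (E(j) = j*(⅙) - 5*(-⅕) = j/6 + 1 = 1 + j/6)
B(y, Z) = Z + y
(-2454 - 152) + B(E(8), 24) = (-2454 - 152) + (24 + (1 + (⅙)*8)) = -2606 + (24 + (1 + 4/3)) = -2606 + (24 + 7/3) = -2606 + 79/3 = -7739/3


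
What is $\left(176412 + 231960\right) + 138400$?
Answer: $546772$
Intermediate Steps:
$\left(176412 + 231960\right) + 138400 = 408372 + 138400 = 546772$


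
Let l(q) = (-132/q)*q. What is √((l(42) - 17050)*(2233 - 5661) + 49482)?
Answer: √58949378 ≈ 7677.9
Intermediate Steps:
l(q) = -132
√((l(42) - 17050)*(2233 - 5661) + 49482) = √((-132 - 17050)*(2233 - 5661) + 49482) = √(-17182*(-3428) + 49482) = √(58899896 + 49482) = √58949378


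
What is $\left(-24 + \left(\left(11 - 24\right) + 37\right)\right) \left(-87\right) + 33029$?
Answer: $33029$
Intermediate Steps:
$\left(-24 + \left(\left(11 - 24\right) + 37\right)\right) \left(-87\right) + 33029 = \left(-24 + \left(-13 + 37\right)\right) \left(-87\right) + 33029 = \left(-24 + 24\right) \left(-87\right) + 33029 = 0 \left(-87\right) + 33029 = 0 + 33029 = 33029$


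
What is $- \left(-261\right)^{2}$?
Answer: $-68121$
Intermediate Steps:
$- \left(-261\right)^{2} = \left(-1\right) 68121 = -68121$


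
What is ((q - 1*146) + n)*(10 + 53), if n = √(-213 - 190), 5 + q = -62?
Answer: -13419 + 63*I*√403 ≈ -13419.0 + 1264.7*I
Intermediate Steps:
q = -67 (q = -5 - 62 = -67)
n = I*√403 (n = √(-403) = I*√403 ≈ 20.075*I)
((q - 1*146) + n)*(10 + 53) = ((-67 - 1*146) + I*√403)*(10 + 53) = ((-67 - 146) + I*√403)*63 = (-213 + I*√403)*63 = -13419 + 63*I*√403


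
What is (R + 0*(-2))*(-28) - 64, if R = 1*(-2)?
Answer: -8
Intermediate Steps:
R = -2
(R + 0*(-2))*(-28) - 64 = (-2 + 0*(-2))*(-28) - 64 = (-2 + 0)*(-28) - 64 = -2*(-28) - 64 = 56 - 64 = -8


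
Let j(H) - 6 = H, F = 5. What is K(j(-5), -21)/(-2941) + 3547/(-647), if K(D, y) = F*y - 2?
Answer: -10362498/1902827 ≈ -5.4458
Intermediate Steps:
j(H) = 6 + H
K(D, y) = -2 + 5*y (K(D, y) = 5*y - 2 = -2 + 5*y)
K(j(-5), -21)/(-2941) + 3547/(-647) = (-2 + 5*(-21))/(-2941) + 3547/(-647) = (-2 - 105)*(-1/2941) + 3547*(-1/647) = -107*(-1/2941) - 3547/647 = 107/2941 - 3547/647 = -10362498/1902827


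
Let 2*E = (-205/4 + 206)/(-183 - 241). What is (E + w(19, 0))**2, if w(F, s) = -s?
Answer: 383161/11505664 ≈ 0.033302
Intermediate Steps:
E = -619/3392 (E = ((-205/4 + 206)/(-183 - 241))/2 = ((-205*1/4 + 206)/(-424))/2 = ((-205/4 + 206)*(-1/424))/2 = ((619/4)*(-1/424))/2 = (1/2)*(-619/1696) = -619/3392 ≈ -0.18249)
(E + w(19, 0))**2 = (-619/3392 - 1*0)**2 = (-619/3392 + 0)**2 = (-619/3392)**2 = 383161/11505664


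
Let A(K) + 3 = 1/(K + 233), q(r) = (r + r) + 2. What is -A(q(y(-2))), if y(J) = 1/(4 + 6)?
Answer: 3523/1176 ≈ 2.9957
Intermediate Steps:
y(J) = ⅒ (y(J) = 1/10 = ⅒)
q(r) = 2 + 2*r (q(r) = 2*r + 2 = 2 + 2*r)
A(K) = -3 + 1/(233 + K) (A(K) = -3 + 1/(K + 233) = -3 + 1/(233 + K))
-A(q(y(-2))) = -(-698 - 3*(2 + 2*(⅒)))/(233 + (2 + 2*(⅒))) = -(-698 - 3*(2 + ⅕))/(233 + (2 + ⅕)) = -(-698 - 3*11/5)/(233 + 11/5) = -(-698 - 33/5)/1176/5 = -5*(-3523)/(1176*5) = -1*(-3523/1176) = 3523/1176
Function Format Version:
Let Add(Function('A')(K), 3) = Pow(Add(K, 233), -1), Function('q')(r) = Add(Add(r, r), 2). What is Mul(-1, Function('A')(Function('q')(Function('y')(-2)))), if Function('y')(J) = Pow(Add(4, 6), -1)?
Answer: Rational(3523, 1176) ≈ 2.9957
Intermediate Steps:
Function('y')(J) = Rational(1, 10) (Function('y')(J) = Pow(10, -1) = Rational(1, 10))
Function('q')(r) = Add(2, Mul(2, r)) (Function('q')(r) = Add(Mul(2, r), 2) = Add(2, Mul(2, r)))
Function('A')(K) = Add(-3, Pow(Add(233, K), -1)) (Function('A')(K) = Add(-3, Pow(Add(K, 233), -1)) = Add(-3, Pow(Add(233, K), -1)))
Mul(-1, Function('A')(Function('q')(Function('y')(-2)))) = Mul(-1, Mul(Pow(Add(233, Add(2, Mul(2, Rational(1, 10)))), -1), Add(-698, Mul(-3, Add(2, Mul(2, Rational(1, 10))))))) = Mul(-1, Mul(Pow(Add(233, Add(2, Rational(1, 5))), -1), Add(-698, Mul(-3, Add(2, Rational(1, 5)))))) = Mul(-1, Mul(Pow(Add(233, Rational(11, 5)), -1), Add(-698, Mul(-3, Rational(11, 5))))) = Mul(-1, Mul(Pow(Rational(1176, 5), -1), Add(-698, Rational(-33, 5)))) = Mul(-1, Mul(Rational(5, 1176), Rational(-3523, 5))) = Mul(-1, Rational(-3523, 1176)) = Rational(3523, 1176)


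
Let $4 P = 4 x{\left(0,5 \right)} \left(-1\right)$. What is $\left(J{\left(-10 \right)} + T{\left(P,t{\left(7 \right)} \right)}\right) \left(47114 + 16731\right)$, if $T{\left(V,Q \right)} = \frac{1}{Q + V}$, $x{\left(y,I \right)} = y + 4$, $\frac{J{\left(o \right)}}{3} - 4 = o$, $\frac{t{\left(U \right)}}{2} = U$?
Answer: $- \frac{2285651}{2} \approx -1.1428 \cdot 10^{6}$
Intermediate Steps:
$t{\left(U \right)} = 2 U$
$J{\left(o \right)} = 12 + 3 o$
$x{\left(y,I \right)} = 4 + y$
$P = -4$ ($P = \frac{4 \left(4 + 0\right) \left(-1\right)}{4} = \frac{4 \cdot 4 \left(-1\right)}{4} = \frac{16 \left(-1\right)}{4} = \frac{1}{4} \left(-16\right) = -4$)
$\left(J{\left(-10 \right)} + T{\left(P,t{\left(7 \right)} \right)}\right) \left(47114 + 16731\right) = \left(\left(12 + 3 \left(-10\right)\right) + \frac{1}{2 \cdot 7 - 4}\right) \left(47114 + 16731\right) = \left(\left(12 - 30\right) + \frac{1}{14 - 4}\right) 63845 = \left(-18 + \frac{1}{10}\right) 63845 = \left(- \frac{179}{10}\right) 63845 = - \frac{2285651}{2}$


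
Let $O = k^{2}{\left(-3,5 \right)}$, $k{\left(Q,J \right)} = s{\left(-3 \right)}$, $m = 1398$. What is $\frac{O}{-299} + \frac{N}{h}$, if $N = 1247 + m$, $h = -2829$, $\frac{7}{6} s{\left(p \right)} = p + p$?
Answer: $- \frac{1844273}{1802073} \approx -1.0234$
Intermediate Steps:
$s{\left(p \right)} = \frac{12 p}{7}$ ($s{\left(p \right)} = \frac{6 \left(p + p\right)}{7} = \frac{6 \cdot 2 p}{7} = \frac{12 p}{7}$)
$N = 2645$ ($N = 1247 + 1398 = 2645$)
$k{\left(Q,J \right)} = - \frac{36}{7}$ ($k{\left(Q,J \right)} = \frac{12}{7} \left(-3\right) = - \frac{36}{7}$)
$O = \frac{1296}{49}$ ($O = \left(- \frac{36}{7}\right)^{2} = \frac{1296}{49} \approx 26.449$)
$\frac{O}{-299} + \frac{N}{h} = \frac{1296}{49 \left(-299\right)} + \frac{2645}{-2829} = \frac{1296}{49} \left(- \frac{1}{299}\right) + 2645 \left(- \frac{1}{2829}\right) = - \frac{1296}{14651} - \frac{115}{123} = - \frac{1844273}{1802073}$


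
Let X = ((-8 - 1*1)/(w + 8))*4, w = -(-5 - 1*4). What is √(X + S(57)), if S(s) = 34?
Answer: √9214/17 ≈ 5.6464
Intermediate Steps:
w = 9 (w = -(-5 - 4) = -1*(-9) = 9)
X = -36/17 (X = ((-8 - 1*1)/(9 + 8))*4 = ((-8 - 1)/17)*4 = -9*1/17*4 = -9/17*4 = -36/17 ≈ -2.1176)
√(X + S(57)) = √(-36/17 + 34) = √(542/17) = √9214/17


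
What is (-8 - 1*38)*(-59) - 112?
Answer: 2602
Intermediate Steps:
(-8 - 1*38)*(-59) - 112 = (-8 - 38)*(-59) - 112 = -46*(-59) - 112 = 2714 - 112 = 2602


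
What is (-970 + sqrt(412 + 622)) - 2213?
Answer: -3183 + sqrt(1034) ≈ -3150.8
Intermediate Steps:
(-970 + sqrt(412 + 622)) - 2213 = (-970 + sqrt(1034)) - 2213 = -3183 + sqrt(1034)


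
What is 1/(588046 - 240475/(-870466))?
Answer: 870466/511874289911 ≈ 1.7005e-6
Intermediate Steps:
1/(588046 - 240475/(-870466)) = 1/(588046 - 240475*(-1/870466)) = 1/(588046 + 240475/870466) = 1/(511874289911/870466) = 870466/511874289911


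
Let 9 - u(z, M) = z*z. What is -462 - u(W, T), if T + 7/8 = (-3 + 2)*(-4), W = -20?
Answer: -71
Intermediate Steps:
T = 25/8 (T = -7/8 + (-3 + 2)*(-4) = -7/8 - 1*(-4) = -7/8 + 4 = 25/8 ≈ 3.1250)
u(z, M) = 9 - z**2 (u(z, M) = 9 - z*z = 9 - z**2)
-462 - u(W, T) = -462 - (9 - 1*(-20)**2) = -462 - (9 - 1*400) = -462 - (9 - 400) = -462 - 1*(-391) = -462 + 391 = -71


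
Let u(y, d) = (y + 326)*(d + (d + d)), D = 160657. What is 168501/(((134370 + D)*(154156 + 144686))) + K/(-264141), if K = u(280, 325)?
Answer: -1929374356850417/862532465794722 ≈ -2.2369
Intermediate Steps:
u(y, d) = 3*d*(326 + y) (u(y, d) = (326 + y)*(d + 2*d) = (326 + y)*(3*d) = 3*d*(326 + y))
K = 590850 (K = 3*325*(326 + 280) = 3*325*606 = 590850)
168501/(((134370 + D)*(154156 + 144686))) + K/(-264141) = 168501/(((134370 + 160657)*(154156 + 144686))) + 590850/(-264141) = 168501/((295027*298842)) + 590850*(-1/264141) = 168501/88166458734 - 65650/29349 = 168501*(1/88166458734) - 65650/29349 = 56167/29388819578 - 65650/29349 = -1929374356850417/862532465794722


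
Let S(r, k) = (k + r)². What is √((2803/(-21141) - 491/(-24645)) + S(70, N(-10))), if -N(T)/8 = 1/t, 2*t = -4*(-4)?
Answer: √196982009688230545/6432345 ≈ 68.999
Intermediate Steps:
t = 8 (t = (-4*(-4))/2 = (½)*16 = 8)
N(T) = -1 (N(T) = -8/8 = -8*⅛ = -1)
√((2803/(-21141) - 491/(-24645)) + S(70, N(-10))) = √((2803/(-21141) - 491/(-24645)) + (-1 + 70)²) = √((2803*(-1/21141) - 491*(-1/24645)) + 69²) = √((-2803/21141 + 491/24645) + 4761) = √(-19566568/173673315 + 4761) = √(826839086147/173673315) = √196982009688230545/6432345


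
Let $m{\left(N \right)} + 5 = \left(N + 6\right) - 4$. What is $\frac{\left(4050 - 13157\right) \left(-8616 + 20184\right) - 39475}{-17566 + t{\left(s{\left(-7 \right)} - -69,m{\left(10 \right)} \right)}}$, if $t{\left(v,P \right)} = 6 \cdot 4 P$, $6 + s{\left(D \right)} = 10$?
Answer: $\frac{105389251}{17398} \approx 6057.5$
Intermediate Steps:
$m{\left(N \right)} = -3 + N$ ($m{\left(N \right)} = -5 + \left(\left(N + 6\right) - 4\right) = -5 + \left(\left(6 + N\right) - 4\right) = -5 + \left(2 + N\right) = -3 + N$)
$s{\left(D \right)} = 4$ ($s{\left(D \right)} = -6 + 10 = 4$)
$t{\left(v,P \right)} = 24 P$
$\frac{\left(4050 - 13157\right) \left(-8616 + 20184\right) - 39475}{-17566 + t{\left(s{\left(-7 \right)} - -69,m{\left(10 \right)} \right)}} = \frac{\left(4050 - 13157\right) \left(-8616 + 20184\right) - 39475}{-17566 + 24 \left(-3 + 10\right)} = \frac{\left(-9107\right) 11568 - 39475}{-17566 + 24 \cdot 7} = \frac{-105349776 - 39475}{-17566 + 168} = - \frac{105389251}{-17398} = \left(-105389251\right) \left(- \frac{1}{17398}\right) = \frac{105389251}{17398}$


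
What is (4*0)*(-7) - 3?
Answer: -3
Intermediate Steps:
(4*0)*(-7) - 3 = 0*(-7) - 3 = 0 - 3 = -3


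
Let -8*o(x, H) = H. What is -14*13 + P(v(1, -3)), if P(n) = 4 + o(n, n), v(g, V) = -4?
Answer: -355/2 ≈ -177.50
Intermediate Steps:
o(x, H) = -H/8
P(n) = 4 - n/8
-14*13 + P(v(1, -3)) = -14*13 + (4 - 1/8*(-4)) = -182 + (4 + 1/2) = -182 + 9/2 = -355/2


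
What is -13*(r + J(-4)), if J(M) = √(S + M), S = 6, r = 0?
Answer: -13*√2 ≈ -18.385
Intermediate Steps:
J(M) = √(6 + M)
-13*(r + J(-4)) = -13*(0 + √(6 - 4)) = -13*(0 + √2) = -13*√2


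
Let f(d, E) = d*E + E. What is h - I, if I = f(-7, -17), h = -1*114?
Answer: -216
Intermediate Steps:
h = -114
f(d, E) = E + E*d (f(d, E) = E*d + E = E + E*d)
I = 102 (I = -17*(1 - 7) = -17*(-6) = 102)
h - I = -114 - 1*102 = -114 - 102 = -216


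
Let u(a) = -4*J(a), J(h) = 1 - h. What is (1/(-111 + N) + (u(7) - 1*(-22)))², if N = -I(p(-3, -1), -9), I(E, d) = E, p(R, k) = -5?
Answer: 23765625/11236 ≈ 2115.1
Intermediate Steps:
N = 5 (N = -1*(-5) = 5)
u(a) = -4 + 4*a (u(a) = -4*(1 - a) = -4 + 4*a)
(1/(-111 + N) + (u(7) - 1*(-22)))² = (1/(-111 + 5) + ((-4 + 4*7) - 1*(-22)))² = (1/(-106) + ((-4 + 28) + 22))² = (-1/106 + (24 + 22))² = (-1/106 + 46)² = (4875/106)² = 23765625/11236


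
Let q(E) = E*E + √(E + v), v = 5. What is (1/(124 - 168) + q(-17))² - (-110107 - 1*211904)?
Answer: 785061289/1936 + 12715*I*√3/11 ≈ 4.0551e+5 + 2002.1*I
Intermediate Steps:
q(E) = E² + √(5 + E) (q(E) = E*E + √(E + 5) = E² + √(5 + E))
(1/(124 - 168) + q(-17))² - (-110107 - 1*211904) = (1/(124 - 168) + ((-17)² + √(5 - 17)))² - (-110107 - 1*211904) = (1/(-44) + (289 + √(-12)))² - (-110107 - 211904) = (-1/44 + (289 + 2*I*√3))² - 1*(-322011) = (12715/44 + 2*I*√3)² + 322011 = 322011 + (12715/44 + 2*I*√3)²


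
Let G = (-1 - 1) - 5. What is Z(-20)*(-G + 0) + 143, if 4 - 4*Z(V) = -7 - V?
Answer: 509/4 ≈ 127.25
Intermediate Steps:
Z(V) = 11/4 + V/4 (Z(V) = 1 - (-7 - V)/4 = 1 + (7/4 + V/4) = 11/4 + V/4)
G = -7 (G = -2 - 5 = -7)
Z(-20)*(-G + 0) + 143 = (11/4 + (1/4)*(-20))*(-1*(-7) + 0) + 143 = (11/4 - 5)*(7 + 0) + 143 = -9/4*7 + 143 = -63/4 + 143 = 509/4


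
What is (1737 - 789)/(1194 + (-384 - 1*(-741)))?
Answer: 316/517 ≈ 0.61122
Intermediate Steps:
(1737 - 789)/(1194 + (-384 - 1*(-741))) = 948/(1194 + (-384 + 741)) = 948/(1194 + 357) = 948/1551 = 948*(1/1551) = 316/517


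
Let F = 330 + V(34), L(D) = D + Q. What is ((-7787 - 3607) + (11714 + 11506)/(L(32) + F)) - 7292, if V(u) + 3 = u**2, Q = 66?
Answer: -9839782/527 ≈ -18671.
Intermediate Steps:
V(u) = -3 + u**2
L(D) = 66 + D (L(D) = D + 66 = 66 + D)
F = 1483 (F = 330 + (-3 + 34**2) = 330 + (-3 + 1156) = 330 + 1153 = 1483)
((-7787 - 3607) + (11714 + 11506)/(L(32) + F)) - 7292 = ((-7787 - 3607) + (11714 + 11506)/((66 + 32) + 1483)) - 7292 = (-11394 + 23220/(98 + 1483)) - 7292 = (-11394 + 23220/1581) - 7292 = (-11394 + 23220*(1/1581)) - 7292 = (-11394 + 7740/527) - 7292 = -5996898/527 - 7292 = -9839782/527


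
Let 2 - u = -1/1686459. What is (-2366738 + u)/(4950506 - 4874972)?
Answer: -3991403227823/127384994106 ≈ -31.333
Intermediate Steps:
u = 3372919/1686459 (u = 2 - (-1)/1686459 = 2 - 1*(-1/1686459) = 2 + 1/1686459 = 3372919/1686459 ≈ 2.0000)
(-2366738 + u)/(4950506 - 4874972) = (-2366738 + 3372919/1686459)/(4950506 - 4874972) = -3991403227823/1686459/75534 = -3991403227823/1686459*1/75534 = -3991403227823/127384994106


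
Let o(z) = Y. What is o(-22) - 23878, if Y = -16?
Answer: -23894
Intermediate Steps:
o(z) = -16
o(-22) - 23878 = -16 - 23878 = -23894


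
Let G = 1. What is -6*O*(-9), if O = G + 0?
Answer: 54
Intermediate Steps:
O = 1 (O = 1 + 0 = 1)
-6*O*(-9) = -6*1*(-9) = -6*(-9) = 54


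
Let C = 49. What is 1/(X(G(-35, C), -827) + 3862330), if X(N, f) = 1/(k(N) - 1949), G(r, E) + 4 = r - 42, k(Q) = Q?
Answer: 2030/7840529899 ≈ 2.5891e-7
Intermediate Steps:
G(r, E) = -46 + r (G(r, E) = -4 + (r - 42) = -4 + (-42 + r) = -46 + r)
X(N, f) = 1/(-1949 + N) (X(N, f) = 1/(N - 1949) = 1/(-1949 + N))
1/(X(G(-35, C), -827) + 3862330) = 1/(1/(-1949 + (-46 - 35)) + 3862330) = 1/(1/(-1949 - 81) + 3862330) = 1/(1/(-2030) + 3862330) = 1/(-1/2030 + 3862330) = 1/(7840529899/2030) = 2030/7840529899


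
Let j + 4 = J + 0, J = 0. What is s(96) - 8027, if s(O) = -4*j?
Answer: -8011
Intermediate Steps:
j = -4 (j = -4 + (0 + 0) = -4 + 0 = -4)
s(O) = 16 (s(O) = -4*(-4) = 16)
s(96) - 8027 = 16 - 8027 = -8011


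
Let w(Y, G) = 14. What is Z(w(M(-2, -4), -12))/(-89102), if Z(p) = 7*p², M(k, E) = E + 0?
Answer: -686/44551 ≈ -0.015398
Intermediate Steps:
M(k, E) = E
Z(w(M(-2, -4), -12))/(-89102) = (7*14²)/(-89102) = (7*196)*(-1/89102) = 1372*(-1/89102) = -686/44551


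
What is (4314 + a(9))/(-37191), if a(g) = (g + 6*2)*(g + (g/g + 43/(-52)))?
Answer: -78115/644644 ≈ -0.12118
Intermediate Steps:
a(g) = (12 + g)*(9/52 + g) (a(g) = (g + 12)*(g + (1 + 43*(-1/52))) = (12 + g)*(g + (1 - 43/52)) = (12 + g)*(g + 9/52) = (12 + g)*(9/52 + g))
(4314 + a(9))/(-37191) = (4314 + (27/13 + 9**2 + (633/52)*9))/(-37191) = (4314 + (27/13 + 81 + 5697/52))*(-1/37191) = (4314 + 10017/52)*(-1/37191) = (234345/52)*(-1/37191) = -78115/644644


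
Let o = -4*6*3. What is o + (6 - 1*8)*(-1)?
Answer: -70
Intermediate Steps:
o = -72 (o = -24*3 = -72)
o + (6 - 1*8)*(-1) = -72 + (6 - 1*8)*(-1) = -72 + (6 - 8)*(-1) = -72 - 2*(-1) = -72 + 2 = -70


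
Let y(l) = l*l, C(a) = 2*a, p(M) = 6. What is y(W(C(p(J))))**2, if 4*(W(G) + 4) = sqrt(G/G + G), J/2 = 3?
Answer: (16 - sqrt(13))**4/256 ≈ 92.187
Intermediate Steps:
J = 6 (J = 2*3 = 6)
W(G) = -4 + sqrt(1 + G)/4 (W(G) = -4 + sqrt(G/G + G)/4 = -4 + sqrt(1 + G)/4)
y(l) = l**2
y(W(C(p(J))))**2 = ((-4 + sqrt(1 + 2*6)/4)**2)**2 = ((-4 + sqrt(1 + 12)/4)**2)**2 = ((-4 + sqrt(13)/4)**2)**2 = (-4 + sqrt(13)/4)**4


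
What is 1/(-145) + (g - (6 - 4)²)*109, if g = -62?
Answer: -1043131/145 ≈ -7194.0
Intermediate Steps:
1/(-145) + (g - (6 - 4)²)*109 = 1/(-145) + (-62 - (6 - 4)²)*109 = -1/145 + (-62 - 1*2²)*109 = -1/145 + (-62 - 1*4)*109 = -1/145 + (-62 - 4)*109 = -1/145 - 66*109 = -1/145 - 7194 = -1043131/145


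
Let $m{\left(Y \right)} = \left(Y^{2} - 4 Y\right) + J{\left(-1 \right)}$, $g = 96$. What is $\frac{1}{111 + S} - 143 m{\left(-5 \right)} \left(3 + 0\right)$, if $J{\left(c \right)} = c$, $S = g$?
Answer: $- \frac{3907331}{207} \approx -18876.0$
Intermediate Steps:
$S = 96$
$m{\left(Y \right)} = -1 + Y^{2} - 4 Y$ ($m{\left(Y \right)} = \left(Y^{2} - 4 Y\right) - 1 = -1 + Y^{2} - 4 Y$)
$\frac{1}{111 + S} - 143 m{\left(-5 \right)} \left(3 + 0\right) = \frac{1}{111 + 96} - 143 \left(-1 + \left(-5\right)^{2} - -20\right) \left(3 + 0\right) = \frac{1}{207} - 143 \left(-1 + 25 + 20\right) 3 = \frac{1}{207} - 143 \cdot 44 \cdot 3 = \frac{1}{207} - 18876 = - \frac{3907331}{207}$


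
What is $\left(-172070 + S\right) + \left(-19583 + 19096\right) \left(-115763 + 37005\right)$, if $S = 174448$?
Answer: $38357524$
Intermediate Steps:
$\left(-172070 + S\right) + \left(-19583 + 19096\right) \left(-115763 + 37005\right) = \left(-172070 + 174448\right) + \left(-19583 + 19096\right) \left(-115763 + 37005\right) = 2378 - -38355146 = 2378 + 38355146 = 38357524$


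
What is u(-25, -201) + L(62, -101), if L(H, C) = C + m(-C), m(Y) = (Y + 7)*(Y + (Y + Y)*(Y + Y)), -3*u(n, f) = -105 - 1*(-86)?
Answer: 13252936/3 ≈ 4.4176e+6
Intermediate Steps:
u(n, f) = 19/3 (u(n, f) = -(-105 - 1*(-86))/3 = -(-105 + 86)/3 = -1/3*(-19) = 19/3)
m(Y) = (7 + Y)*(Y + 4*Y**2) (m(Y) = (7 + Y)*(Y + (2*Y)*(2*Y)) = (7 + Y)*(Y + 4*Y**2))
L(H, C) = C - C*(7 - 29*C + 4*C**2) (L(H, C) = C + (-C)*(7 + 4*(-C)**2 + 29*(-C)) = C + (-C)*(7 + 4*C**2 - 29*C) = C + (-C)*(7 - 29*C + 4*C**2) = C - C*(7 - 29*C + 4*C**2))
u(-25, -201) + L(62, -101) = 19/3 - 101*(-6 - 4*(-101)**2 + 29*(-101)) = 19/3 - 101*(-6 - 4*10201 - 2929) = 19/3 - 101*(-6 - 40804 - 2929) = 19/3 - 101*(-43739) = 19/3 + 4417639 = 13252936/3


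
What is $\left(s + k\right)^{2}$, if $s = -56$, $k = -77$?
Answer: $17689$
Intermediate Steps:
$\left(s + k\right)^{2} = \left(-56 - 77\right)^{2} = \left(-133\right)^{2} = 17689$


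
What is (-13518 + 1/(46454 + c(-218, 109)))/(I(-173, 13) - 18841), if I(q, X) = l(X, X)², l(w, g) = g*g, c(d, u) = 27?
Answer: -628330157/451795320 ≈ -1.3907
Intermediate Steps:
l(w, g) = g²
I(q, X) = X⁴ (I(q, X) = (X²)² = X⁴)
(-13518 + 1/(46454 + c(-218, 109)))/(I(-173, 13) - 18841) = (-13518 + 1/(46454 + 27))/(13⁴ - 18841) = (-13518 + 1/46481)/(28561 - 18841) = (-13518 + 1/46481)/9720 = -628330157/46481*1/9720 = -628330157/451795320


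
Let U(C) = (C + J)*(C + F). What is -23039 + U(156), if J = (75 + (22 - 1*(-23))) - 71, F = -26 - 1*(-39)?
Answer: 11606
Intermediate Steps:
F = 13 (F = -26 + 39 = 13)
J = 49 (J = (75 + (22 + 23)) - 71 = (75 + 45) - 71 = 120 - 71 = 49)
U(C) = (13 + C)*(49 + C) (U(C) = (C + 49)*(C + 13) = (49 + C)*(13 + C) = (13 + C)*(49 + C))
-23039 + U(156) = -23039 + (637 + 156² + 62*156) = -23039 + (637 + 24336 + 9672) = -23039 + 34645 = 11606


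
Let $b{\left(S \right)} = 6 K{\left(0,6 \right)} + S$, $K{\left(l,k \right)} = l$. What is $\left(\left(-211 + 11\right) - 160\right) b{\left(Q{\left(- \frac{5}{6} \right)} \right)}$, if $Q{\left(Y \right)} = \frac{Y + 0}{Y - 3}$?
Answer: $- \frac{1800}{23} \approx -78.261$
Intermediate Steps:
$Q{\left(Y \right)} = \frac{Y}{-3 + Y}$
$b{\left(S \right)} = S$ ($b{\left(S \right)} = 6 \cdot 0 + S = 0 + S = S$)
$\left(\left(-211 + 11\right) - 160\right) b{\left(Q{\left(- \frac{5}{6} \right)} \right)} = \left(\left(-211 + 11\right) - 160\right) \frac{\left(-5\right) \frac{1}{6}}{-3 - \frac{5}{6}} = \left(-200 - 160\right) \frac{\left(-5\right) \frac{1}{6}}{-3 - \frac{5}{6}} = - 360 \left(- \frac{5}{6 \left(-3 - \frac{5}{6}\right)}\right) = - 360 \left(- \frac{5}{6 \left(- \frac{23}{6}\right)}\right) = - 360 \left(\left(- \frac{5}{6}\right) \left(- \frac{6}{23}\right)\right) = \left(-360\right) \frac{5}{23} = - \frac{1800}{23}$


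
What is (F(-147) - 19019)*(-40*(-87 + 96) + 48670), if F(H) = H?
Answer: -925909460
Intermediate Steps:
(F(-147) - 19019)*(-40*(-87 + 96) + 48670) = (-147 - 19019)*(-40*(-87 + 96) + 48670) = -19166*(-40*9 + 48670) = -19166*(-360 + 48670) = -19166*48310 = -925909460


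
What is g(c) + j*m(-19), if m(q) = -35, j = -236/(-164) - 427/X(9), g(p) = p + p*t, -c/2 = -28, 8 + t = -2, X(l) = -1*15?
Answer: -190736/123 ≈ -1550.7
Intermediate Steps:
X(l) = -15
t = -10 (t = -8 - 2 = -10)
c = 56 (c = -2*(-28) = 56)
g(p) = -9*p (g(p) = p + p*(-10) = p - 10*p = -9*p)
j = 18392/615 (j = -236/(-164) - 427/(-15) = -236*(-1/164) - 427*(-1/15) = 59/41 + 427/15 = 18392/615 ≈ 29.906)
g(c) + j*m(-19) = -9*56 + (18392/615)*(-35) = -504 - 128744/123 = -190736/123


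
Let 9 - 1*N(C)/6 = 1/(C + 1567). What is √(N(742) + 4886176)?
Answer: 2*√6512710598194/2309 ≈ 2210.5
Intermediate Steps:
N(C) = 54 - 6/(1567 + C) (N(C) = 54 - 6/(C + 1567) = 54 - 6/(1567 + C))
√(N(742) + 4886176) = √(6*(14102 + 9*742)/(1567 + 742) + 4886176) = √(6*(14102 + 6678)/2309 + 4886176) = √(6*(1/2309)*20780 + 4886176) = √(124680/2309 + 4886176) = √(11282305064/2309) = 2*√6512710598194/2309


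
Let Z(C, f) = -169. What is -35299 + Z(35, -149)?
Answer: -35468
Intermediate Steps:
-35299 + Z(35, -149) = -35299 - 169 = -35468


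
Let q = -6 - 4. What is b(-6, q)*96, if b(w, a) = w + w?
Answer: -1152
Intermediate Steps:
q = -10
b(w, a) = 2*w
b(-6, q)*96 = (2*(-6))*96 = -12*96 = -1152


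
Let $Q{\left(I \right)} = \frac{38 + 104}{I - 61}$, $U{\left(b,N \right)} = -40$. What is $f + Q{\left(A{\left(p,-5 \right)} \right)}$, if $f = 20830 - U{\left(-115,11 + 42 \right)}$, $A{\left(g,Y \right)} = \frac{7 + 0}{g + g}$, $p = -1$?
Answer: $\frac{2691946}{129} \approx 20868.0$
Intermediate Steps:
$A{\left(g,Y \right)} = \frac{7}{2 g}$
$Q{\left(I \right)} = \frac{142}{-61 + I}$
$f = 20870$ ($f = 20830 - -40 = 20830 + 40 = 20870$)
$f + Q{\left(A{\left(p,-5 \right)} \right)} = 20870 + \frac{142}{-61 + \frac{7}{2 \left(-1\right)}} = 20870 + \frac{142}{-61 + \frac{7}{2} \left(-1\right)} = 20870 + \frac{142}{-61 - \frac{7}{2}} = 20870 + \frac{142}{- \frac{129}{2}} = 20870 + 142 \left(- \frac{2}{129}\right) = 20870 - \frac{284}{129} = \frac{2691946}{129}$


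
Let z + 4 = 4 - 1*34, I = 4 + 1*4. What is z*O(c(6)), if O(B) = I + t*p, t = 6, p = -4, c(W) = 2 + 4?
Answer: 544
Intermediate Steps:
c(W) = 6
I = 8 (I = 4 + 4 = 8)
O(B) = -16 (O(B) = 8 + 6*(-4) = 8 - 24 = -16)
z = -34 (z = -4 + (4 - 1*34) = -4 + (4 - 34) = -4 - 30 = -34)
z*O(c(6)) = -34*(-16) = 544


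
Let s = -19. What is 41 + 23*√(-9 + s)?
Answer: 41 + 46*I*√7 ≈ 41.0 + 121.7*I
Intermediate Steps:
41 + 23*√(-9 + s) = 41 + 23*√(-9 - 19) = 41 + 23*√(-28) = 41 + 23*(2*I*√7) = 41 + 46*I*√7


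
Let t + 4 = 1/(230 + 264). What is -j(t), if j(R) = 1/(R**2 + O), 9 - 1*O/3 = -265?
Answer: -244036/204498217 ≈ -0.0011933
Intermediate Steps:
O = 822 (O = 27 - 3*(-265) = 27 + 795 = 822)
t = -1975/494 (t = -4 + 1/(230 + 264) = -4 + 1/494 = -1975/494 ≈ -3.9980)
j(R) = 1/(822 + R**2) (j(R) = 1/(R**2 + 822) = 1/(822 + R**2))
-j(t) = -1/(822 + (-1975/494)**2) = -1/(822 + 3900625/244036) = -1/204498217/244036 = -1*244036/204498217 = -244036/204498217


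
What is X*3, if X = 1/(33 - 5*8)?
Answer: -3/7 ≈ -0.42857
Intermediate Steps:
X = -⅐ (X = 1/(33 - 40) = 1/(-7) = -⅐ ≈ -0.14286)
X*3 = -⅐*3 = -3/7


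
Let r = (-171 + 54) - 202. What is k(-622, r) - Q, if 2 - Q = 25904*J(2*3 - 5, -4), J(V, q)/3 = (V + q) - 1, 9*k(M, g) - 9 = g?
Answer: -2797960/9 ≈ -3.1088e+5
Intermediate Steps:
r = -319 (r = -117 - 202 = -319)
k(M, g) = 1 + g/9
J(V, q) = -3 + 3*V + 3*q (J(V, q) = 3*((V + q) - 1) = 3*(-1 + V + q) = -3 + 3*V + 3*q)
Q = 310850 (Q = 2 - 25904*(-3 + 3*(2*3 - 5) + 3*(-4)) = 2 - 25904*(-3 + 3*(6 - 5) - 12) = 2 - 25904*(-3 + 3*1 - 12) = 2 - 25904*(-3 + 3 - 12) = 2 - 25904*(-12) = 2 - 1*(-310848) = 2 + 310848 = 310850)
k(-622, r) - Q = (1 + (⅑)*(-319)) - 1*310850 = (1 - 319/9) - 310850 = -310/9 - 310850 = -2797960/9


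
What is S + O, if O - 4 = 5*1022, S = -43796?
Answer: -38682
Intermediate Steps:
O = 5114 (O = 4 + 5*1022 = 4 + 5110 = 5114)
S + O = -43796 + 5114 = -38682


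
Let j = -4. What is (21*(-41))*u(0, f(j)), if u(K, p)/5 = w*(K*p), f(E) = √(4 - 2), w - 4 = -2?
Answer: 0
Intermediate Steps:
w = 2 (w = 4 - 2 = 2)
f(E) = √2
u(K, p) = 10*K*p (u(K, p) = 5*(2*(K*p)) = 5*(2*K*p) = 10*K*p)
(21*(-41))*u(0, f(j)) = (21*(-41))*(10*0*√2) = -861*0 = 0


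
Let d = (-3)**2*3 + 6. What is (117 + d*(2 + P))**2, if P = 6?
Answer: 145161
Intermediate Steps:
d = 33 (d = 9*3 + 6 = 27 + 6 = 33)
(117 + d*(2 + P))**2 = (117 + 33*(2 + 6))**2 = (117 + 33*8)**2 = (117 + 264)**2 = 381**2 = 145161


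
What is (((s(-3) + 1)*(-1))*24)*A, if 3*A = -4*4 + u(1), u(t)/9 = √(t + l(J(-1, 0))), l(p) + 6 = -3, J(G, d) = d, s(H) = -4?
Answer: -384 + 432*I*√2 ≈ -384.0 + 610.94*I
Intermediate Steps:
l(p) = -9 (l(p) = -6 - 3 = -9)
u(t) = 9*√(-9 + t) (u(t) = 9*√(t - 9) = 9*√(-9 + t))
A = -16/3 + 6*I*√2 (A = (-4*4 + 9*√(-9 + 1))/3 = (-16 + 9*√(-8))/3 = (-16 + 9*(2*I*√2))/3 = (-16 + 18*I*√2)/3 = -16/3 + 6*I*√2 ≈ -5.3333 + 8.4853*I)
(((s(-3) + 1)*(-1))*24)*A = (((-4 + 1)*(-1))*24)*(-16/3 + 6*I*√2) = (-3*(-1)*24)*(-16/3 + 6*I*√2) = (3*24)*(-16/3 + 6*I*√2) = 72*(-16/3 + 6*I*√2) = -384 + 432*I*√2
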